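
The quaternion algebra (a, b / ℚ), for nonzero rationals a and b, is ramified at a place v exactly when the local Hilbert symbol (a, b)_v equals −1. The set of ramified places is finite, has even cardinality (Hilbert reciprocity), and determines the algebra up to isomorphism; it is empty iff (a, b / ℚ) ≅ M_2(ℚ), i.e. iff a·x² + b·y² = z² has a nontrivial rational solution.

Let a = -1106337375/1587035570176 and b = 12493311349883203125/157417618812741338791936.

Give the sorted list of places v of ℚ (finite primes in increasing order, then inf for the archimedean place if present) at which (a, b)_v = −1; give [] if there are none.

[3, 23]

Mod squares: a ≡ -55, b ≡ 69. Check v ∈ {∞, 2, 3, 5, 7, 11, 13, 19, 23, 37}.
v=7: a=7^-2·(≡1), b=7^-4·(≡6) mod 7; (1|7)=+1, (6|7)=-1; (−1)^{-2·-4·3}·(+1)^-4·(-1)^-2 = +1.
v=13: a=13^2·(≡12), b=13^2·(≡1) mod 13; (12|13)=+1, (1|13)=+1; (−1)^{2·2·6}·(+1)^2·(+1)^2 = +1.
v=∞: -55 < 0 and 69 > 0  ⇒  (a,b)_∞ = +1.
v=2: v_2(a)=-16, v_2(b)=-28; units ≡ 1, 5 (mod 8); ε·ε+αω+βω = 0·0+-16·1+-28·0 ≡ 0  ⇒  (a,b)_2 = +1.
v=19: a=19^-2·(≡18), b=19^-4·(≡13) mod 19; (18|19)=-1, (13|19)=-1; (−1)^{-2·-4·9}·(-1)^-4·(-1)^-2 = +1.
v=3: a=3^2·(≡2), b=3^5·(≡2) mod 3; (2|3)=-1, (2|3)=-1; (−1)^{2·5·1}·(-1)^5·(-1)^2 = -1.
v=23: a=23^2·(≡17), b=23^5·(≡18) mod 23; (17|23)=-1, (18|23)=+1; (−1)^{2·5·11}·(-1)^5·(+1)^2 = -1.
v=11: a=11^1·(≡10), b=11^2·(≡3) mod 11; (10|11)=-1, (3|11)=+1; (−1)^{1·2·5}·(-1)^2·(+1)^1 = +1.
v=5: a=5^3·(≡1), b=5^8·(≡1) mod 5; (1|5)=+1, (1|5)=+1; (−1)^{3·8·2}·(+1)^8·(+1)^3 = +1.
v=37: a=37^-2·(≡19), b=37^-4·(≡22) mod 37; (19|37)=-1, (22|37)=-1; (−1)^{-2·-4·18}·(-1)^-4·(-1)^-2 = +1.
|Ram(-55, 69)| = 2, even; anisotropic at {3, 23}.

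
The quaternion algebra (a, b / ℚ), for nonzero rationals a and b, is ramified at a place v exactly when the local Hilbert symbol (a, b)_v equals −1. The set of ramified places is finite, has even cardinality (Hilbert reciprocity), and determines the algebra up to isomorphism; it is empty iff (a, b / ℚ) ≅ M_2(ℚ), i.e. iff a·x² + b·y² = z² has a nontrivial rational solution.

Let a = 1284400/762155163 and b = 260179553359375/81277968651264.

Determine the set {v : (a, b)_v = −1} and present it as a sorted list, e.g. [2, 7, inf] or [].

Mod squares: a ≡ 57, b ≡ 33915. Check v ∈ {∞, 2, 3, 5, 7, 11, 13, 17, 19, 23}.
v=5: a=5^2·(≡2), b=5^7·(≡2) mod 5; (2|5)=-1, (2|5)=-1; (−1)^{2·7·2}·(-1)^7·(-1)^2 = -1.
v=11: a=11^-2·(≡8), b=11^-2·(≡10) mod 11; (8|11)=-1, (10|11)=-1; (−1)^{-2·-2·5}·(-1)^-2·(-1)^-2 = +1.
v=23: a=23^-2·(≡20), b=23^-2·(≡13) mod 23; (20|23)=-1, (13|23)=+1; (−1)^{-2·-2·11}·(-1)^-2·(+1)^-2 = +1.
v=∞: 57 > 0 and 33915 > 0  ⇒  (a,b)_∞ = +1.
v=7: a=7^-2·(≡1), b=7^-1·(≡2) mod 7; (1|7)=+1, (2|7)=+1; (−1)^{-2·-1·3}·(+1)^-1·(+1)^-2 = +1.
v=2: v_2(a)=4, v_2(b)=-10; units ≡ 1, 3 (mod 8); ε·ε+αω+βω = 0·1+4·1+-10·0 ≡ 0  ⇒  (a,b)_2 = +1.
v=17: a=17^0·(≡3), b=17^1·(≡6) mod 17; (3|17)=-1, (6|17)=-1; (−1)^{0·1·8}·(-1)^1·(-1)^0 = -1.
v=13: a=13^2·(≡7), b=13^4·(≡6) mod 13; (7|13)=-1, (6|13)=-1; (−1)^{2·4·6}·(-1)^4·(-1)^2 = +1.
v=3: a=3^-5·(≡1), b=3^-11·(≡1) mod 3; (1|3)=+1, (1|3)=+1; (−1)^{-5·-11·1}·(+1)^-11·(+1)^-5 = -1.
v=19: a=19^1·(≡3), b=19^3·(≡18) mod 19; (3|19)=-1, (18|19)=-1; (−1)^{1·3·9}·(-1)^3·(-1)^1 = -1.
Ram(57, 33915) = {3, 5, 17, 19}; no ℚ_3-point on the conic.

[3, 5, 17, 19]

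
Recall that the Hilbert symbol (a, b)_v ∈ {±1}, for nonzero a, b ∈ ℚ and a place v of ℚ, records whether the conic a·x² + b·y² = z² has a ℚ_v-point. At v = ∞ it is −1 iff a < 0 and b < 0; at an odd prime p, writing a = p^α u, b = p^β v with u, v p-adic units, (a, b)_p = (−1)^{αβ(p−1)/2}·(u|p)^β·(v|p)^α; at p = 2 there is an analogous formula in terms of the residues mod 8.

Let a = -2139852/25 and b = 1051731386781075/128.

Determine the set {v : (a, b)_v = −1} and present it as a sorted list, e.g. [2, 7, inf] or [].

[2, 3, 11, 13]

Mod squares: a ≡ -534963, b ≡ 6. Check v ∈ {∞, 2, 3, 5, 7, 11, 13, 29, 43}.
v=13: a=13^1·(≡11), b=13^2·(≡7) mod 13; (11|13)=-1, (7|13)=-1; (−1)^{1·2·6}·(-1)^2·(-1)^1 = -1.
v=7: a=7^0·(≡5), b=7^2·(≡3) mod 7; (5|7)=-1, (3|7)=-1; (−1)^{0·2·3}·(-1)^2·(-1)^0 = +1.
v=∞: -534963 < 0 and 6 > 0  ⇒  (a,b)_∞ = +1.
v=11: a=11^1·(≡1), b=11^2·(≡10) mod 11; (1|11)=+1, (10|11)=-1; (−1)^{1·2·5}·(+1)^2·(-1)^1 = -1.
v=5: a=5^-2·(≡3), b=5^2·(≡1) mod 5; (3|5)=-1, (1|5)=+1; (−1)^{-2·2·2}·(-1)^2·(+1)^-2 = +1.
v=3: a=3^1·(≡2), b=3^3·(≡2) mod 3; (2|3)=-1, (2|3)=-1; (−1)^{1·3·1}·(-1)^3·(-1)^1 = -1.
v=2: v_2(a)=2, v_2(b)=-7; units ≡ 5, 3 (mod 8); ε·ε+αω+βω = 0·1+2·1+-7·1 ≡ 1  ⇒  (a,b)_2 = -1.
v=29: a=29^1·(≡3), b=29^2·(≡23) mod 29; (3|29)=-1, (23|29)=+1; (−1)^{1·2·14}·(-1)^2·(+1)^1 = +1.
v=43: a=43^1·(≡27), b=43^2·(≡36) mod 43; (27|43)=-1, (36|43)=+1; (−1)^{1·2·21}·(-1)^2·(+1)^1 = +1.
Ram(-534963, 6) = {2, 3, 11, 13}; no ℚ_2-point on the conic.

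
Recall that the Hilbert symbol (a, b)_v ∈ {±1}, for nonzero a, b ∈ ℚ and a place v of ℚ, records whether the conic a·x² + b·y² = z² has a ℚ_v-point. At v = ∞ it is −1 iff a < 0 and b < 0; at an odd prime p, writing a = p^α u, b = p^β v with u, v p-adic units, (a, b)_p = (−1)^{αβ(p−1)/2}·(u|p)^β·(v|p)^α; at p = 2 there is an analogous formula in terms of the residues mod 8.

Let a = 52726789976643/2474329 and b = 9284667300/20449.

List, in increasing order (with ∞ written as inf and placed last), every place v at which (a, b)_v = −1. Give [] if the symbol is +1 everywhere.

Mod squares: a ≡ 13243, b ≡ 17. Check v ∈ {∞, 2, 3, 5, 11, 13, 17, 19, 41}.
v=5: a=5^0·(≡2), b=5^2·(≡3) mod 5; (2|5)=-1, (3|5)=-1; (−1)^{0·2·2}·(-1)^2·(-1)^0 = +1.
v=41: a=41^3·(≡2), b=41^2·(≡22) mod 41; (2|41)=+1, (22|41)=-1; (−1)^{3·2·20}·(+1)^2·(-1)^3 = -1.
v=2: v_2(a)=0, v_2(b)=2; units ≡ 3, 1 (mod 8); ε·ε+αω+βω = 1·0+0·0+2·1 ≡ 0  ⇒  (a,b)_2 = +1.
v=3: a=3^8·(≡1), b=3^2·(≡2) mod 3; (1|3)=+1, (2|3)=-1; (−1)^{8·2·1}·(+1)^2·(-1)^8 = +1.
v=17: a=17^1·(≡6), b=17^1·(≡13) mod 17; (6|17)=-1, (13|17)=+1; (−1)^{1·1·8}·(-1)^1·(+1)^1 = -1.
v=∞: 13243 > 0 and 17 > 0  ⇒  (a,b)_∞ = +1.
v=13: a=13^-2·(≡1), b=13^-2·(≡3) mod 13; (1|13)=+1, (3|13)=+1; (−1)^{-2·-2·6}·(+1)^-2·(+1)^-2 = +1.
v=11: a=11^-4·(≡6), b=11^-2·(≡10) mod 11; (6|11)=-1, (10|11)=-1; (−1)^{-4·-2·5}·(-1)^-2·(-1)^-4 = +1.
v=19: a=19^3·(≡13), b=19^2·(≡9) mod 19; (13|19)=-1, (9|19)=+1; (−1)^{3·2·9}·(-1)^2·(+1)^3 = +1.
(13243, 17 / ℚ) ramifies at {17, 41}: a division algebra.

[17, 41]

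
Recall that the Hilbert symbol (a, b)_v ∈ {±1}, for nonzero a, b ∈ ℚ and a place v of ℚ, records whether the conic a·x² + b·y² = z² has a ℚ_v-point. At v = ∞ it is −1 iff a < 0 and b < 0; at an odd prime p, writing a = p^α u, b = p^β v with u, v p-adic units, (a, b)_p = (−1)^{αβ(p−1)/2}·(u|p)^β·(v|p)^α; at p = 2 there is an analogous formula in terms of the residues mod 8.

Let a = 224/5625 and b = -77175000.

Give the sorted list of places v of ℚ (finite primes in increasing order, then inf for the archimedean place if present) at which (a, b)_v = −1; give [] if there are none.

[2, 7]

(a, b) ≡ (14, -70) mod (ℚ^×)²; places V = {2, 3, 5, 7, ∞}.
(a,b)_2: α=5, β=3; u≡7, v≡5 (mod 8); ε(u)ε(v)=1·0, αω(v)=5·1, βω(u)=3·0; sum ≡ 1  ⇒  -1.
(a,b)_7: α=1, u≡1; β=3, v≡1 (mod 7); (1|7)=+1, (1|7)=+1; sign (−1)^1·+1^3·+1^1 = -1.
(a,b)_5: α=-4, u≡1; β=5, v≡4 (mod 5); (1|5)=+1, (4|5)=+1; sign (−1)^0·+1^5·+1^-4 = +1.
(a,b)_∞: sgn(14)=+, sgn(-70)=−, so +1.
(a,b)_3: α=-2, u≡2; β=2, v≡2 (mod 3); (2|3)=-1, (2|3)=-1; sign (−1)^0·-1^2·-1^-2 = +1.
(14, -70 / ℚ) ramifies at {2, 7}: a division algebra.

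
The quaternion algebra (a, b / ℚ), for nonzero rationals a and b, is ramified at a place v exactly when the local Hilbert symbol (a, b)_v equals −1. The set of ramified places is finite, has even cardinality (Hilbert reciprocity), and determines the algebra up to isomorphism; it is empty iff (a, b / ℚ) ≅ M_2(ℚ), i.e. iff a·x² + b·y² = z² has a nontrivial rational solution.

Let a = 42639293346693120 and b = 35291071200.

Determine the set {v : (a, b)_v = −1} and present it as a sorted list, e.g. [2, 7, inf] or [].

(a, b) ≡ (168245, 462) mod (ℚ^×)²; places V = {2, 3, 5, 7, 11, 19, 23, ∞}.
(a,b)_19: α=3, u≡5; β=2, v≡1 (mod 19); (5|19)=+1, (1|19)=+1; sign (−1)^0·+1^2·+1^3 = +1.
(a,b)_7: α=1, u≡2; β=1, v≡6 (mod 7); (2|7)=+1, (6|7)=-1; sign (−1)^1·+1^1·-1^1 = +1.
(a,b)_5: α=1, u≡4; β=2, v≡3 (mod 5); (4|5)=+1, (3|5)=-1; sign (−1)^0·+1^2·-1^1 = -1.
(a,b)_3: α=4, u≡2; β=1, v≡1 (mod 3); (2|3)=-1, (1|3)=+1; sign (−1)^0·-1^1·+1^4 = -1.
(a,b)_23: α=3, u≡18; β=2, v≡12 (mod 23); (18|23)=+1, (12|23)=+1; sign (−1)^0·+1^2·+1^3 = +1.
(a,b)_2: α=14, β=5; u≡5, v≡7 (mod 8); ε(u)ε(v)=0·1, αω(v)=14·0, βω(u)=5·1; sum ≡ 1  ⇒  -1.
(a,b)_∞: sgn(168245)=+, sgn(462)=+, so +1.
(a,b)_11: α=1, u≡9; β=1, v≡5 (mod 11); (9|11)=+1, (5|11)=+1; sign (−1)^1·+1^1·+1^1 = -1.
Ram(168245, 462) = {2, 3, 5, 11}; no ℚ_2-point on the conic.

[2, 3, 5, 11]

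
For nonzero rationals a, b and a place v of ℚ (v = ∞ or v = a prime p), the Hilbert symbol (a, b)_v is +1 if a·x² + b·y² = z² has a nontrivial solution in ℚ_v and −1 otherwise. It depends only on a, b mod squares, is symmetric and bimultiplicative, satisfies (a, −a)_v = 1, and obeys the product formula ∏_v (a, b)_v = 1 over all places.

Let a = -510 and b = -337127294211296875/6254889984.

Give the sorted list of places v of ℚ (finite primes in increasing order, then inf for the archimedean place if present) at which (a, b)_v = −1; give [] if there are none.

[3, 5, 11, 17, 19, inf]

(a, b) ≡ (-510, -3553) mod (ℚ^×)²; places V = {2, 3, 5, 7, 11, 13, 17, 19, 29, 53, ∞}.
(a,b)_29: α=0, u≡12; β=2, v≡12 (mod 29); (12|29)=-1, (12|29)=-1; sign (−1)^0·-1^2·-1^0 = +1.
(a,b)_2: α=1, β=-10; u≡1, v≡7 (mod 8); ε(u)ε(v)=0·1, αω(v)=1·0, βω(u)=-10·0; sum ≡ 0  ⇒  +1.
(a,b)_53: α=0, u≡20; β=2, v≡30 (mod 53); (20|53)=-1, (30|53)=-1; sign (−1)^0·-1^2·-1^0 = +1.
(a,b)_5: α=1, u≡3; β=6, v≡3 (mod 5); (3|5)=-1, (3|5)=-1; sign (−1)^0·-1^6·-1^1 = -1.
(a,b)_7: α=0, u≡1; β=-2, v≡6 (mod 7); (1|7)=+1, (6|7)=-1; sign (−1)^0·+1^-2·-1^0 = +1.
(a,b)_17: α=1, u≡4; β=3, v≡10 (mod 17); (4|17)=+1, (10|17)=-1; sign (−1)^0·+1^3·-1^1 = -1.
(a,b)_∞: sgn(-510)=−, sgn(-3553)=−, so -1.
(a,b)_19: α=0, u≡3; β=-1, v≡12 (mod 19); (3|19)=-1, (12|19)=-1; sign (−1)^0·-1^-1·-1^0 = -1.
(a,b)_3: α=1, u≡1; β=-8, v≡2 (mod 3); (1|3)=+1, (2|3)=-1; sign (−1)^0·+1^-8·-1^1 = -1.
(a,b)_11: α=0, u≡7; β=1, v≡8 (mod 11); (7|11)=-1, (8|11)=-1; sign (−1)^0·-1^1·-1^0 = -1.
(a,b)_13: α=0, u≡10; β=2, v≡1 (mod 13); (10|13)=+1, (1|13)=+1; sign (−1)^0·+1^2·+1^0 = +1.
(-510, -3553 / ℚ) ramifies at {3, 5, 11, 17, 19, ∞}: a division algebra.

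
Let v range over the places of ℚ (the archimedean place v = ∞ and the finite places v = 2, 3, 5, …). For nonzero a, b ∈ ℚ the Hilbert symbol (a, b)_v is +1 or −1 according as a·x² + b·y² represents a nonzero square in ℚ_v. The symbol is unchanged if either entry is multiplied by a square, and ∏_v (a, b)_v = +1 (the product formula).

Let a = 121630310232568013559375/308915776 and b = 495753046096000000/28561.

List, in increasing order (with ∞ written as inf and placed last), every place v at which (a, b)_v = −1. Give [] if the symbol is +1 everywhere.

(a, b) ≡ (3606295, 6061) mod (ℚ^×)²; places V = {2, 3, 5, 7, 11, 13, 17, 19, 29, ∞}.
(a,b)_5: α=5, u≡4; β=6, v≡4 (mod 5); (4|5)=+1, (4|5)=+1; sign (−1)^0·+1^6·+1^5 = +1.
(a,b)_3: α=4, u≡1; β=0, v≡1 (mod 3); (1|3)=+1, (1|3)=+1; sign (−1)^0·+1^0·+1^4 = +1.
(a,b)_2: α=-6, β=10; u≡7, v≡5 (mod 8); ε(u)ε(v)=1·0, αω(v)=-6·1, βω(u)=10·0; sum ≡ 0  ⇒  +1.
(a,b)_19: α=7, u≡15; β=3, v≡8 (mod 19); (15|19)=-1, (8|19)=-1; sign (−1)^1·-1^3·-1^7 = -1.
(a,b)_17: α=3, u≡16; β=2, v≡2 (mod 17); (16|17)=+1, (2|17)=+1; sign (−1)^0·+1^2·+1^3 = +1.
(a,b)_∞: sgn(3606295)=+, sgn(6061)=+, so +1.
(a,b)_29: α=1, u≡12; β=1, v≡23 (mod 29); (12|29)=-1, (23|29)=+1; sign (−1)^0·-1^1·+1^1 = -1.
(a,b)_7: α=3, u≡5; β=2, v≡5 (mod 7); (5|7)=-1, (5|7)=-1; sign (−1)^0·-1^2·-1^3 = -1.
(a,b)_13: α=-6, u≡9; β=-4, v≡9 (mod 13); (9|13)=+1, (9|13)=+1; sign (−1)^0·+1^-4·+1^-6 = +1.
(a,b)_11: α=1, u≡9; β=1, v≡3 (mod 11); (9|11)=+1, (3|11)=+1; sign (−1)^1·+1^1·+1^1 = -1.
Ram(3606295, 6061) = {7, 11, 19, 29}; no ℚ_7-point on the conic.

[7, 11, 19, 29]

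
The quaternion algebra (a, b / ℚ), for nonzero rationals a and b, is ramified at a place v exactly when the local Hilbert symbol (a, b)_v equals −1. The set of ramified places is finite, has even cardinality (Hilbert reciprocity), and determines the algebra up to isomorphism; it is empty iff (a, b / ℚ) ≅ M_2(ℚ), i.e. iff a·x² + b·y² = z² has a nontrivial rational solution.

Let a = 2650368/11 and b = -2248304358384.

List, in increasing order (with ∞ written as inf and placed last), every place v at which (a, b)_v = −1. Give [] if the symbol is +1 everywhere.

[7, 23]

Mod squares: a ≡ 113883, b ≡ -1311. Check v ∈ {∞, 2, 3, 7, 11, 17, 19, 23, 29}.
v=3: a=3^1·(≡2), b=3^3·(≡1) mod 3; (2|3)=-1, (1|3)=+1; (−1)^{1·3·1}·(-1)^3·(+1)^1 = +1.
v=7: a=7^1·(≡2), b=7^2·(≡5) mod 7; (2|7)=+1, (5|7)=-1; (−1)^{1·2·3}·(+1)^2·(-1)^1 = -1.
v=2: v_2(a)=8, v_2(b)=4; units ≡ 3, 1 (mod 8); ε·ε+αω+βω = 1·0+8·0+4·1 ≡ 0  ⇒  (a,b)_2 = +1.
v=29: a=29^1·(≡17), b=29^2·(≡25) mod 29; (17|29)=-1, (25|29)=+1; (−1)^{1·2·14}·(-1)^2·(+1)^1 = +1.
v=11: a=11^-1·(≡6), b=11^0·(≡4) mod 11; (6|11)=-1, (4|11)=+1; (−1)^{-1·0·5}·(-1)^0·(+1)^-1 = +1.
v=17: a=17^1·(≡9), b=17^2·(≡1) mod 17; (9|17)=+1, (1|17)=+1; (−1)^{1·2·8}·(+1)^2·(+1)^1 = +1.
v=23: a=23^0·(≡5), b=23^1·(≡3) mod 23; (5|23)=-1, (3|23)=+1; (−1)^{0·1·11}·(-1)^1·(+1)^0 = -1.
v=19: a=19^0·(≡7), b=19^1·(≡11) mod 19; (7|19)=+1, (11|19)=+1; (−1)^{0·1·9}·(+1)^1·(+1)^0 = +1.
v=∞: 113883 > 0 and -1311 < 0  ⇒  (a,b)_∞ = +1.
(113883, -1311 / ℚ) ramifies at {7, 23}: a division algebra.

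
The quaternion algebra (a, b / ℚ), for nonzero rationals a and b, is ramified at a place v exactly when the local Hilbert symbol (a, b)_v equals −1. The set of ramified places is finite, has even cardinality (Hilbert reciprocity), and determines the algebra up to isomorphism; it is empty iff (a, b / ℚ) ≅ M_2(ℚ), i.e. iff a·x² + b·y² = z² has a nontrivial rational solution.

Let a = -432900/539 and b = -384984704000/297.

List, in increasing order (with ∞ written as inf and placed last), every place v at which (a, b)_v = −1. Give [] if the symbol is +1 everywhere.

(a, b) ≡ (-5291, -2145) mod (ℚ^×)²; places V = {2, 3, 5, 7, 11, 13, 37, ∞}.
(a,b)_11: α=-1, u≡1; β=-1, v≡1 (mod 11); (1|11)=+1, (1|11)=+1; sign (−1)^1·+1^-1·+1^-1 = -1.
(a,b)_13: α=1, u≡1; β=3, v≡4 (mod 13); (1|13)=+1, (4|13)=+1; sign (−1)^0·+1^3·+1^1 = +1.
(a,b)_2: α=2, β=10; u≡5, v≡7 (mod 8); ε(u)ε(v)=0·1, αω(v)=2·0, βω(u)=10·1; sum ≡ 0  ⇒  +1.
(a,b)_7: α=-2, u≡2; β=0, v≡2 (mod 7); (2|7)=+1, (2|7)=+1; sign (−1)^0·+1^0·+1^-2 = +1.
(a,b)_37: α=1, u≡19; β=2, v≡21 (mod 37); (19|37)=-1, (21|37)=+1; sign (−1)^0·-1^2·+1^1 = +1.
(a,b)_3: α=2, u≡1; β=-3, v≡2 (mod 3); (1|3)=+1, (2|3)=-1; sign (−1)^0·+1^-3·-1^2 = +1.
(a,b)_∞: sgn(-5291)=−, sgn(-2145)=−, so -1.
(a,b)_5: α=2, u≡1; β=3, v≡4 (mod 5); (1|5)=+1, (4|5)=+1; sign (−1)^0·+1^3·+1^2 = +1.
Ram(-5291, -2145) = {11, ∞}; no ℚ_11-point on the conic.

[11, inf]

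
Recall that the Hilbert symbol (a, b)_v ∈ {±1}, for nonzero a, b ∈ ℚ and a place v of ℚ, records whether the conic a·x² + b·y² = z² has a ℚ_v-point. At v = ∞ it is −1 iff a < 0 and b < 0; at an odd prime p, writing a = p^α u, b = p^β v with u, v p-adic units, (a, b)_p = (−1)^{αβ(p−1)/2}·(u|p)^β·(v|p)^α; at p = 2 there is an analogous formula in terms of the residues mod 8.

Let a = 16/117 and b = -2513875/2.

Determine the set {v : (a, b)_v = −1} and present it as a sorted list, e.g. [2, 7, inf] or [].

[2, 5, 7, 13]

(a, b) ≡ (13, -1190) mod (ℚ^×)²; places V = {2, 3, 5, 7, 13, 17, ∞}.
(a,b)_∞: sgn(13)=+, sgn(-1190)=−, so +1.
(a,b)_3: α=-2, u≡1; β=0, v≡1 (mod 3); (1|3)=+1, (1|3)=+1; sign (−1)^0·+1^0·+1^-2 = +1.
(a,b)_2: α=4, β=-1; u≡5, v≡5 (mod 8); ε(u)ε(v)=0·0, αω(v)=4·1, βω(u)=-1·1; sum ≡ 1  ⇒  -1.
(a,b)_13: α=-1, u≡9; β=2, v≡5 (mod 13); (9|13)=+1, (5|13)=-1; sign (−1)^0·+1^2·-1^-1 = -1.
(a,b)_17: α=0, u≡9; β=1, v≡4 (mod 17); (9|17)=+1, (4|17)=+1; sign (−1)^0·+1^1·+1^0 = +1.
(a,b)_7: α=0, u≡6; β=1, v≡5 (mod 7); (6|7)=-1, (5|7)=-1; sign (−1)^0·-1^1·-1^0 = -1.
(a,b)_5: α=0, u≡3; β=3, v≡2 (mod 5); (3|5)=-1, (2|5)=-1; sign (−1)^0·-1^3·-1^0 = -1.
(13, -1190 / ℚ) ramifies at {2, 5, 7, 13}: a division algebra.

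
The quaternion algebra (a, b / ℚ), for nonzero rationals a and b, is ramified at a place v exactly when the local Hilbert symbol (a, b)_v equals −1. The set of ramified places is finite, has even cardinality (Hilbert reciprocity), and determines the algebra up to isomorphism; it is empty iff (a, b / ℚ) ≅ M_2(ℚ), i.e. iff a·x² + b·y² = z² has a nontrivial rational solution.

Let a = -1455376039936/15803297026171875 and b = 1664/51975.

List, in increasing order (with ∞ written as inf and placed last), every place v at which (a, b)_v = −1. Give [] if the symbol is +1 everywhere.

Mod squares: a ≡ -273, b ≡ 6006. Check v ∈ {∞, 2, 3, 5, 7, 11, 13, 17, 19, 23}.
v=19: a=19^2·(≡12), b=19^0·(≡3) mod 19; (12|19)=-1, (3|19)=-1; (−1)^{2·0·9}·(-1)^0·(-1)^2 = +1.
v=13: a=13^3·(≡8), b=13^1·(≡11) mod 13; (8|13)=-1, (11|13)=-1; (−1)^{3·1·6}·(-1)^1·(-1)^3 = +1.
v=7: a=7^1·(≡6), b=7^-1·(≡1) mod 7; (6|7)=-1, (1|7)=+1; (−1)^{1·-1·3}·(-1)^-1·(+1)^1 = +1.
v=17: a=17^-2·(≡4), b=17^0·(≡11) mod 17; (4|17)=+1, (11|17)=-1; (−1)^{-2·0·8}·(+1)^0·(-1)^-2 = +1.
v=11: a=11^-2·(≡8), b=11^-1·(≡6) mod 11; (8|11)=-1, (6|11)=-1; (−1)^{-2·-1·5}·(-1)^-1·(-1)^-2 = -1.
v=23: a=23^-2·(≡16), b=23^0·(≡3) mod 23; (16|23)=+1, (3|23)=+1; (−1)^{-2·0·11}·(+1)^0·(+1)^-2 = +1.
v=3: a=3^-7·(≡2), b=3^-3·(≡1) mod 3; (2|3)=-1, (1|3)=+1; (−1)^{-7·-3·1}·(-1)^-3·(+1)^-7 = +1.
v=2: v_2(a)=18, v_2(b)=7; units ≡ 7, 3 (mod 8); ε·ε+αω+βω = 1·1+18·1+7·0 ≡ 1  ⇒  (a,b)_2 = -1.
v=∞: -273 < 0 and 6006 > 0  ⇒  (a,b)_∞ = +1.
v=5: a=5^-8·(≡2), b=5^-2·(≡1) mod 5; (2|5)=-1, (1|5)=+1; (−1)^{-8·-2·2}·(-1)^-2·(+1)^-8 = +1.
(-273, 6006 / ℚ) ramifies at {2, 11}: a division algebra.

[2, 11]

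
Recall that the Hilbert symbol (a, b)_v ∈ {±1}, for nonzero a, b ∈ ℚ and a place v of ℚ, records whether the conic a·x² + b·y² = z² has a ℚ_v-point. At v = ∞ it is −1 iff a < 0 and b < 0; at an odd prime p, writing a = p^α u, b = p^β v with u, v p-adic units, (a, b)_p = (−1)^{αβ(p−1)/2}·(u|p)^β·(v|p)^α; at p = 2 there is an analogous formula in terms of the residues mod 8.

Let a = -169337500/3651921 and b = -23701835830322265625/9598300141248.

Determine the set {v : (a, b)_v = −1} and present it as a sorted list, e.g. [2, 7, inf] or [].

[3, 5, 23, inf]

(a, b) ≡ (-67735, -3) mod (ℚ^×)²; places V = {2, 3, 5, 7, 13, 19, 23, 31, ∞}.
(a,b)_13: α=-2, u≡2; β=-4, v≡9 (mod 13); (2|13)=-1, (9|13)=+1; sign (−1)^0·-1^-4·+1^-2 = +1.
(a,b)_∞: sgn(-67735)=−, sgn(-3)=−, so -1.
(a,b)_23: α=1, u≡19; β=4, v≡17 (mod 23); (19|23)=-1, (17|23)=-1; sign (−1)^0·-1^4·-1^1 = -1.
(a,b)_3: α=-2, u≡2; β=-7, v≡2 (mod 3); (2|3)=-1, (2|3)=-1; sign (−1)^0·-1^-7·-1^-2 = -1.
(a,b)_31: α=1, u≡7; β=2, v≡19 (mod 31); (7|31)=+1, (19|31)=+1; sign (−1)^0·+1^2·+1^1 = +1.
(a,b)_2: α=2, β=-6; u≡1, v≡5 (mod 8); ε(u)ε(v)=0·0, αω(v)=2·1, βω(u)=-6·0; sum ≡ 0  ⇒  +1.
(a,b)_19: α=1, u≡11; β=2, v≡9 (mod 19); (11|19)=+1, (9|19)=+1; sign (−1)^0·+1^2·+1^1 = +1.
(a,b)_7: α=-4, u≡2; β=-4, v≡4 (mod 7); (2|7)=+1, (4|7)=+1; sign (−1)^0·+1^-4·+1^-4 = +1.
(a,b)_5: α=5, u≡2; β=12, v≡3 (mod 5); (2|5)=-1, (3|5)=-1; sign (−1)^0·-1^12·-1^5 = -1.
|Ram(-67735, -3)| = 4, even; anisotropic at {3, 5, 23, ∞}.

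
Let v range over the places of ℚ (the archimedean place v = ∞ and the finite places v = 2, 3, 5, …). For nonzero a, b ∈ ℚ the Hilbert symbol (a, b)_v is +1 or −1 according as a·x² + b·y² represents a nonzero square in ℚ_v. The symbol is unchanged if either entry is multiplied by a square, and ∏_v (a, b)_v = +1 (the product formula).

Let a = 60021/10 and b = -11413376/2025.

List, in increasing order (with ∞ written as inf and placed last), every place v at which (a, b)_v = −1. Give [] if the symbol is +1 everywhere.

(a, b) ≡ (7410, -494) mod (ℚ^×)²; places V = {2, 3, 5, 13, 19, ∞}.
(a,b)_3: α=5, u≡1; β=-4, v≡1 (mod 3); (1|3)=+1, (1|3)=+1; sign (−1)^0·+1^-4·+1^5 = +1.
(a,b)_∞: sgn(7410)=+, sgn(-494)=−, so +1.
(a,b)_13: α=1, u≡8; β=1, v≡12 (mod 13); (8|13)=-1, (12|13)=+1; sign (−1)^0·-1^1·+1^1 = -1.
(a,b)_19: α=1, u≡10; β=3, v≡18 (mod 19); (10|19)=-1, (18|19)=-1; sign (−1)^1·-1^3·-1^1 = -1.
(a,b)_2: α=-1, β=7; u≡1, v≡1 (mod 8); ε(u)ε(v)=0·0, αω(v)=-1·0, βω(u)=7·0; sum ≡ 0  ⇒  +1.
(a,b)_5: α=-1, u≡3; β=-2, v≡4 (mod 5); (3|5)=-1, (4|5)=+1; sign (−1)^0·-1^-2·+1^-1 = +1.
(7410, -494 / ℚ) ramifies at {13, 19}: a division algebra.

[13, 19]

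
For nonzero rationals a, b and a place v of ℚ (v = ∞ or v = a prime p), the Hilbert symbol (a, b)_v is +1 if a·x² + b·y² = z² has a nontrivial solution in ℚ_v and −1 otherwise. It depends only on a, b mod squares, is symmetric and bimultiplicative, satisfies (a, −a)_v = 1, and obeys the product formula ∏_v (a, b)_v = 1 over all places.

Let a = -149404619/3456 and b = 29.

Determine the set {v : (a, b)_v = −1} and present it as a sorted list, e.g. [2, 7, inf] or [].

(a, b) ≡ (-18354, 29) mod (ℚ^×)²; places V = {2, 3, 7, 13, 17, 19, 23, 29, ∞}.
(a,b)_7: α=1, u≡3; β=0, v≡1 (mod 7); (3|7)=-1, (1|7)=+1; sign (−1)^0·-1^0·+1^1 = +1.
(a,b)_13: α=2, u≡6; β=0, v≡3 (mod 13); (6|13)=-1, (3|13)=+1; sign (−1)^0·-1^0·+1^2 = +1.
(a,b)_17: α=2, u≡10; β=0, v≡12 (mod 17); (10|17)=-1, (12|17)=-1; sign (−1)^0·-1^0·-1^2 = +1.
(a,b)_29: α=0, u≡15; β=1, v≡1 (mod 29); (15|29)=-1, (1|29)=+1; sign (−1)^0·-1^1·+1^0 = -1.
(a,b)_2: α=-7, β=0; u≡7, v≡5 (mod 8); ε(u)ε(v)=1·0, αω(v)=-7·1, βω(u)=0·0; sum ≡ 1  ⇒  -1.
(a,b)_∞: sgn(-18354)=−, sgn(29)=+, so +1.
(a,b)_19: α=1, u≡2; β=0, v≡10 (mod 19); (2|19)=-1, (10|19)=-1; sign (−1)^0·-1^0·-1^1 = -1.
(a,b)_23: α=1, u≡10; β=0, v≡6 (mod 23); (10|23)=-1, (6|23)=+1; sign (−1)^0·-1^0·+1^1 = +1.
(a,b)_3: α=-3, u≡2; β=0, v≡2 (mod 3); (2|3)=-1, (2|3)=-1; sign (−1)^0·-1^0·-1^-3 = -1.
Ram(-18354, 29) = {2, 3, 19, 29}; no ℚ_2-point on the conic.

[2, 3, 19, 29]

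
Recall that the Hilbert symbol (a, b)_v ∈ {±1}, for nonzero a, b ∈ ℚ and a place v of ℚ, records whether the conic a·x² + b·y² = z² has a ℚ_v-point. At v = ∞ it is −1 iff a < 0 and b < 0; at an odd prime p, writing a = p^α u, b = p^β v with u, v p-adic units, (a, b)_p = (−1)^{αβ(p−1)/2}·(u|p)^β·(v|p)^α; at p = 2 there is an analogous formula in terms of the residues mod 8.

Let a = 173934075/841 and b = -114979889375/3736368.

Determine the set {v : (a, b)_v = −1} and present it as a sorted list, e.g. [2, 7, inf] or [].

(a, b) ≡ (141987, -3265701) mod (ℚ^×)²; places V = {2, 3, 5, 7, 13, 19, 23, 29, 31, 47, 53, ∞}.
(a,b)_2: α=0, β=-4; u≡3, v≡3 (mod 8); ε(u)ε(v)=1·1, αω(v)=0·1, βω(u)=-4·1; sum ≡ 1  ⇒  -1.
(a,b)_7: α=2, u≡3; β=0, v≡1 (mod 7); (3|7)=-1, (1|7)=+1; sign (−1)^0·-1^0·+1^2 = +1.
(a,b)_31: α=0, u≡28; β=-2, v≡25 (mod 31); (28|31)=+1, (25|31)=+1; sign (−1)^0·+1^-2·+1^0 = +1.
(a,b)_23: α=0, u≡9; β=1, v≡14 (mod 23); (9|23)=+1, (14|23)=-1; sign (−1)^0·+1^1·-1^0 = +1.
(a,b)_∞: sgn(141987)=+, sgn(-3265701)=−, so +1.
(a,b)_5: α=2, u≡3; β=4, v≡4 (mod 5); (3|5)=-1, (4|5)=+1; sign (−1)^0·-1^4·+1^2 = +1.
(a,b)_13: α=0, u≡9; β=2, v≡12 (mod 13); (9|13)=+1, (12|13)=+1; sign (−1)^0·+1^2·+1^0 = +1.
(a,b)_3: α=1, u≡1; β=-5, v≡1 (mod 3); (1|3)=+1, (1|3)=+1; sign (−1)^1·+1^-5·+1^1 = -1.
(a,b)_19: α=1, u≡7; β=1, v≡13 (mod 19); (7|19)=+1, (13|19)=-1; sign (−1)^1·+1^1·-1^1 = +1.
(a,b)_47: α=1, u≡11; β=1, v≡23 (mod 47); (11|47)=-1, (23|47)=-1; sign (−1)^1·-1^1·-1^1 = -1.
(a,b)_29: α=-2, u≡21; β=0, v≡27 (mod 29); (21|29)=-1, (27|29)=-1; sign (−1)^0·-1^0·-1^-2 = +1.
(a,b)_53: α=1, u≡13; β=1, v≡12 (mod 53); (13|53)=+1, (12|53)=-1; sign (−1)^0·+1^1·-1^1 = -1.
|Ram(141987, -3265701)| = 4, even; anisotropic at {2, 3, 47, 53}.

[2, 3, 47, 53]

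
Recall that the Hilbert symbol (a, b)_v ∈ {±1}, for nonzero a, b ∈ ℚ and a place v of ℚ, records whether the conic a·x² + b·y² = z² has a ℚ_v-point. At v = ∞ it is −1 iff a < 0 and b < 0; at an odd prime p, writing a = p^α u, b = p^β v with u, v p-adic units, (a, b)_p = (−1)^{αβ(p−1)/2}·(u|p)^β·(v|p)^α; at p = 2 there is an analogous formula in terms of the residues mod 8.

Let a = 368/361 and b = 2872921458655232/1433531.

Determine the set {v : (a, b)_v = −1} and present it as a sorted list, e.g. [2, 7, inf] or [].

(a, b) ≡ (23, 6892633) mod (ℚ^×)²; places V = {2, 11, 17, 19, 23, 29, 31, 41, ∞}.
(a,b)_∞: sgn(23)=+, sgn(6892633)=+, so +1.
(a,b)_11: α=0, u≡3; β=-1, v≡7 (mod 11); (3|11)=+1, (7|11)=-1; sign (−1)^0·+1^-1·-1^0 = +1.
(a,b)_41: α=0, u≡36; β=1, v≡26 (mod 41); (36|41)=+1, (26|41)=-1; sign (−1)^0·+1^1·-1^0 = +1.
(a,b)_2: α=4, β=14; u≡7, v≡1 (mod 8); ε(u)ε(v)=1·0, αω(v)=4·0, βω(u)=14·0; sum ≡ 0  ⇒  +1.
(a,b)_31: α=0, u≡6; β=1, v≡30 (mod 31); (6|31)=-1, (30|31)=-1; sign (−1)^0·-1^1·-1^0 = -1.
(a,b)_17: α=0, u≡7; β=1, v≡9 (mod 17); (7|17)=-1, (9|17)=+1; sign (−1)^0·-1^1·+1^0 = -1.
(a,b)_29: α=0, u≡6; β=1, v≡6 (mod 29); (6|29)=+1, (6|29)=+1; sign (−1)^0·+1^1·+1^0 = +1.
(a,b)_23: α=1, u≡1; β=4, v≡2 (mod 23); (1|23)=+1, (2|23)=+1; sign (−1)^0·+1^4·+1^1 = +1.
(a,b)_19: α=-2, u≡7; β=-4, v≡15 (mod 19); (7|19)=+1, (15|19)=-1; sign (−1)^0·+1^-4·-1^-2 = +1.
|Ram(23, 6892633)| = 2, even; anisotropic at {17, 31}.

[17, 31]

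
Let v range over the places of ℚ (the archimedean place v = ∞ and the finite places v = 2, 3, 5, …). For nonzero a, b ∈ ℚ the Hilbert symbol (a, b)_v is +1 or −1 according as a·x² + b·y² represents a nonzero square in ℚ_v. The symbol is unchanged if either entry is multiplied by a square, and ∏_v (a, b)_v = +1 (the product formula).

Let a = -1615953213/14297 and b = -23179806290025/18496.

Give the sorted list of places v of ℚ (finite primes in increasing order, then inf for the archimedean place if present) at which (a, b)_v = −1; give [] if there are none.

(a, b) ≡ (-64821, -41) mod (ℚ^×)²; places V = {2, 3, 5, 7, 11, 17, 29, 31, 41, ∞}.
(a,b)_3: α=3, u≡2; β=4, v≡1 (mod 3); (2|3)=-1, (1|3)=+1; sign (−1)^0·-1^4·+1^3 = +1.
(a,b)_2: α=0, β=-6; u≡3, v≡7 (mod 8); ε(u)ε(v)=1·1, αω(v)=0·0, βω(u)=-6·1; sum ≡ 1  ⇒  -1.
(a,b)_7: α=2, u≡5; β=4, v≡4 (mod 7); (5|7)=-1, (4|7)=+1; sign (−1)^0·-1^4·+1^2 = +1.
(a,b)_∞: sgn(-64821)=−, sgn(-41)=−, so -1.
(a,b)_17: α=-1, u≡12; β=-2, v≡14 (mod 17); (12|17)=-1, (14|17)=-1; sign (−1)^0·-1^-2·-1^-1 = -1.
(a,b)_5: α=0, u≡1; β=2, v≡4 (mod 5); (1|5)=+1, (4|5)=+1; sign (−1)^0·+1^2·+1^0 = +1.
(a,b)_41: α=1, u≡40; β=1, v≡1 (mod 41); (40|41)=+1, (1|41)=+1; sign (−1)^0·+1^1·+1^1 = +1.
(a,b)_11: α=0, u≡2; β=2, v≡5 (mod 11); (2|11)=-1, (5|11)=+1; sign (−1)^0·-1^2·+1^0 = +1.
(a,b)_31: α=3, u≡27; β=2, v≡24 (mod 31); (27|31)=-1, (24|31)=-1; sign (−1)^0·-1^2·-1^3 = -1.
(a,b)_29: α=-2, u≡28; β=0, v≡11 (mod 29); (28|29)=+1, (11|29)=-1; sign (−1)^0·+1^0·-1^-2 = +1.
(-64821, -41 / ℚ) ramifies at {2, 17, 31, ∞}: a division algebra.

[2, 17, 31, inf]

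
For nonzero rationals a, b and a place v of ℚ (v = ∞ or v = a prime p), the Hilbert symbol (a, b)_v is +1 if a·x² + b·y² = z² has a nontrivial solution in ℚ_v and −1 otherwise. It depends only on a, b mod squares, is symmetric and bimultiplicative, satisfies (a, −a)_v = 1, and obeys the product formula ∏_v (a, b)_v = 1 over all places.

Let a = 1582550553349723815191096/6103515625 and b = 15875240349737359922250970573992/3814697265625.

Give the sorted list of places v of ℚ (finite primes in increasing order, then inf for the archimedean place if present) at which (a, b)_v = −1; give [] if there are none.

(a, b) ≡ (18734, 805562) mod (ℚ^×)²; places V = {2, 3, 5, 7, 17, 19, 23, 29, 31, 43, ∞}.
(a,b)_31: α=2, u≡10; β=2, v≡26 (mod 31); (10|31)=+1, (26|31)=-1; sign (−1)^0·+1^2·-1^2 = +1.
(a,b)_5: α=-14, u≡1; β=-18, v≡2 (mod 5); (1|5)=+1, (2|5)=-1; sign (−1)^0·+1^-18·-1^-14 = +1.
(a,b)_∞: sgn(18734)=+, sgn(805562)=+, so +1.
(a,b)_29: α=1, u≡12; β=1, v≡6 (mod 29); (12|29)=-1, (6|29)=+1; sign (−1)^0·-1^1·+1^1 = -1.
(a,b)_17: α=1, u≡6; β=1, v≡10 (mod 17); (6|17)=-1, (10|17)=-1; sign (−1)^0·-1^1·-1^1 = +1.
(a,b)_2: α=3, β=3; u≡7, v≡5 (mod 8); ε(u)ε(v)=1·0, αω(v)=3·1, βω(u)=3·0; sum ≡ 1  ⇒  -1.
(a,b)_19: α=3, u≡4; β=3, v≡6 (mod 19); (4|19)=+1, (6|19)=+1; sign (−1)^1·+1^3·+1^3 = -1.
(a,b)_43: α=2, u≡29; β=3, v≡27 (mod 43); (29|43)=-1, (27|43)=-1; sign (−1)^0·-1^3·-1^2 = -1.
(a,b)_3: α=0, u≡2; β=2, v≡2 (mod 3); (2|3)=-1, (2|3)=-1; sign (−1)^0·-1^2·-1^0 = +1.
(a,b)_7: α=6, u≡4; β=8, v≡2 (mod 7); (4|7)=+1, (2|7)=+1; sign (−1)^0·+1^8·+1^6 = +1.
(a,b)_23: α=4, u≡1; β=6, v≡20 (mod 23); (1|23)=+1, (20|23)=-1; sign (−1)^0·+1^6·-1^4 = +1.
Ram(18734, 805562) = {2, 19, 29, 43}; no ℚ_2-point on the conic.

[2, 19, 29, 43]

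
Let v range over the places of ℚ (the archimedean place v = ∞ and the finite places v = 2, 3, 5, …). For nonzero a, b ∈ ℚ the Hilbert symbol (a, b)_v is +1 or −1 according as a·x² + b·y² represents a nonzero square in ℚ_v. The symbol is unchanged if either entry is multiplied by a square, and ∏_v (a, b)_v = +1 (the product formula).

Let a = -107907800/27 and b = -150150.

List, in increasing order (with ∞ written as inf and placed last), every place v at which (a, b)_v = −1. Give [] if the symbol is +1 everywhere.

(a, b) ≡ (-546, -6006) mod (ℚ^×)²; places V = {2, 3, 5, 7, 11, 13, ∞}.
(a,b)_13: α=1, u≡4; β=1, v≡7 (mod 13); (4|13)=+1, (7|13)=-1; sign (−1)^0·+1^1·-1^1 = -1.
(a,b)_7: α=3, u≡6; β=1, v≡5 (mod 7); (6|7)=-1, (5|7)=-1; sign (−1)^1·-1^1·-1^3 = -1.
(a,b)_∞: sgn(-546)=−, sgn(-6006)=−, so -1.
(a,b)_5: α=2, u≡4; β=2, v≡4 (mod 5); (4|5)=+1, (4|5)=+1; sign (−1)^0·+1^2·+1^2 = +1.
(a,b)_2: α=3, β=1; u≡7, v≡5 (mod 8); ε(u)ε(v)=1·0, αω(v)=3·1, βω(u)=1·0; sum ≡ 1  ⇒  -1.
(a,b)_11: α=2, u≡5; β=1, v≡1 (mod 11); (5|11)=+1, (1|11)=+1; sign (−1)^0·+1^1·+1^2 = +1.
(a,b)_3: α=-3, u≡1; β=1, v≡2 (mod 3); (1|3)=+1, (2|3)=-1; sign (−1)^1·+1^1·-1^-3 = +1.
Ram(-546, -6006) = {2, 7, 13, ∞}; no ℚ_2-point on the conic.

[2, 7, 13, inf]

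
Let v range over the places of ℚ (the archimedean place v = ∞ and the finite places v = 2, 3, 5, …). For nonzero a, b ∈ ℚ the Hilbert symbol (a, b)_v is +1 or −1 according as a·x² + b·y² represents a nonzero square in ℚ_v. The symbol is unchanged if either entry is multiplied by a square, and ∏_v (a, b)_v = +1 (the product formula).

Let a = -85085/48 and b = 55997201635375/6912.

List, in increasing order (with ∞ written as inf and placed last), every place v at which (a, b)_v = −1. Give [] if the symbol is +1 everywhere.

[3, 11, 13, 17]

Mod squares: a ≡ -255255, b ≡ 23205. Check v ∈ {∞, 2, 3, 5, 7, 11, 13, 17}.
v=2: v_2(a)=-4, v_2(b)=-8; units ≡ 1, 5 (mod 8); ε·ε+αω+βω = 0·0+-4·1+-8·0 ≡ 0  ⇒  (a,b)_2 = +1.
v=3: a=3^-1·(≡1), b=3^-3·(≡1) mod 3; (1|3)=+1, (1|3)=+1; (−1)^{-1·-3·1}·(+1)^-3·(+1)^-1 = -1.
v=17: a=17^1·(≡8), b=17^3·(≡11) mod 17; (8|17)=+1, (11|17)=-1; (−1)^{1·3·8}·(+1)^3·(-1)^1 = -1.
v=5: a=5^1·(≡1), b=5^3·(≡4) mod 5; (1|5)=+1, (4|5)=+1; (−1)^{1·3·2}·(+1)^3·(+1)^1 = +1.
v=7: a=7^1·(≡3), b=7^3·(≡4) mod 7; (3|7)=-1, (4|7)=+1; (−1)^{1·3·3}·(-1)^3·(+1)^1 = +1.
v=∞: -255255 < 0 and 23205 > 0  ⇒  (a,b)_∞ = +1.
v=11: a=11^1·(≡5), b=11^2·(≡2) mod 11; (5|11)=+1, (2|11)=-1; (−1)^{1·2·5}·(+1)^2·(-1)^1 = -1.
v=13: a=13^1·(≡8), b=13^3·(≡1) mod 13; (8|13)=-1, (1|13)=+1; (−1)^{1·3·6}·(-1)^3·(+1)^1 = -1.
|Ram(-255255, 23205)| = 4, even; anisotropic at {3, 11, 13, 17}.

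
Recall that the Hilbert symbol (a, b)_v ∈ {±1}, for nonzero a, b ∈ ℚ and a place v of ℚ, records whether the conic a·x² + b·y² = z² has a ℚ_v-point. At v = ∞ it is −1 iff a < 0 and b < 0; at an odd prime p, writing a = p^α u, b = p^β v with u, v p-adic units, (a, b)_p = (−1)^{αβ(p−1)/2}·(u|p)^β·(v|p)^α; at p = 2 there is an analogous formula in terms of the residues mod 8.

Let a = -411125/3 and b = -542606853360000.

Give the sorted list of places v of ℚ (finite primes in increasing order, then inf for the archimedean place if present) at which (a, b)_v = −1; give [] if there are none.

(a, b) ≡ (-49335, -1254) mod (ℚ^×)²; places V = {2, 3, 5, 11, 13, 19, 23, ∞}.
(a,b)_5: α=3, u≡2; β=4, v≡4 (mod 5); (2|5)=-1, (4|5)=+1; sign (−1)^0·-1^4·+1^3 = +1.
(a,b)_13: α=1, u≡10; β=2, v≡8 (mod 13); (10|13)=+1, (8|13)=-1; sign (−1)^0·+1^2·-1^1 = -1.
(a,b)_3: α=-1, u≡1; β=1, v≡2 (mod 3); (1|3)=+1, (2|3)=-1; sign (−1)^1·+1^1·-1^-1 = +1.
(a,b)_19: α=0, u≡18; β=1, v≡10 (mod 19); (18|19)=-1, (10|19)=-1; sign (−1)^0·-1^1·-1^0 = -1.
(a,b)_2: α=0, β=7; u≡1, v≡5 (mod 8); ε(u)ε(v)=0·0, αω(v)=0·1, βω(u)=7·0; sum ≡ 0  ⇒  +1.
(a,b)_23: α=1, u≡14; β=2, v≡20 (mod 23); (14|23)=-1, (20|23)=-1; sign (−1)^0·-1^2·-1^1 = -1.
(a,b)_11: α=1, u≡1; β=3, v≡2 (mod 11); (1|11)=+1, (2|11)=-1; sign (−1)^1·+1^3·-1^1 = +1.
(a,b)_∞: sgn(-49335)=−, sgn(-1254)=−, so -1.
|Ram(-49335, -1254)| = 4, even; anisotropic at {13, 19, 23, ∞}.

[13, 19, 23, inf]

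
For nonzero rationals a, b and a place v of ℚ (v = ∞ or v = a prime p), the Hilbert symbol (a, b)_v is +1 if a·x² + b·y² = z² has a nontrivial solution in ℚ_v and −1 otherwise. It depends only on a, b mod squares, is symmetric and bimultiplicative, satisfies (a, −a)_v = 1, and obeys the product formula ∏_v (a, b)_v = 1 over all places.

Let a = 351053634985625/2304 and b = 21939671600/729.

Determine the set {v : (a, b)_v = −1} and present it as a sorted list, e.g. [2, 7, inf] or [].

[13, 29]

(a, b) ≡ (377, 11) mod (ℚ^×)²; places V = {2, 3, 5, 7, 11, 13, 29, ∞}.
(a,b)_13: α=1, u≡4; β=0, v≡2 (mod 13); (4|13)=+1, (2|13)=-1; sign (−1)^0·+1^0·-1^1 = -1.
(a,b)_11: α=6, u≡5; β=3, v≡4 (mod 11); (5|11)=+1, (4|11)=+1; sign (−1)^0·+1^3·+1^6 = +1.
(a,b)_5: α=4, u≡3; β=2, v≡1 (mod 5); (3|5)=-1, (1|5)=+1; sign (−1)^0·-1^2·+1^4 = +1.
(a,b)_3: α=-2, u≡2; β=-6, v≡2 (mod 3); (2|3)=-1, (2|3)=-1; sign (−1)^0·-1^-6·-1^-2 = +1.
(a,b)_29: α=3, u≡28; β=2, v≡3 (mod 29); (28|29)=+1, (3|29)=-1; sign (−1)^0·+1^2·-1^3 = -1.
(a,b)_7: α=0, u≡5; β=2, v≡1 (mod 7); (5|7)=-1, (1|7)=+1; sign (−1)^0·-1^2·+1^0 = +1.
(a,b)_2: α=-8, β=4; u≡1, v≡3 (mod 8); ε(u)ε(v)=0·1, αω(v)=-8·1, βω(u)=4·0; sum ≡ 0  ⇒  +1.
(a,b)_∞: sgn(377)=+, sgn(11)=+, so +1.
|Ram(377, 11)| = 2, even; anisotropic at {13, 29}.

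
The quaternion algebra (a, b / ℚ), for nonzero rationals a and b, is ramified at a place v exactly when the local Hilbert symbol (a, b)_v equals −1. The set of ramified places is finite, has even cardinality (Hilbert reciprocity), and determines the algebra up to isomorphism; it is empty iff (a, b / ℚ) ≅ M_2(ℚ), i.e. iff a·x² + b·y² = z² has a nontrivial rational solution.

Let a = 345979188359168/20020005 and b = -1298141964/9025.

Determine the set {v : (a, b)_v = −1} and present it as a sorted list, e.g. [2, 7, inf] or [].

(a, b) ≡ (82615, -445179) mod (ℚ^×)²; places V = {2, 3, 5, 7, 13, 17, 19, 23, 29, 31, 41, 43, ∞}.
(a,b)_19: α=2, u≡12; β=-2, v≡15 (mod 19); (12|19)=-1, (15|19)=-1; sign (−1)^0·-1^-2·-1^2 = +1.
(a,b)_2: α=12, β=2; u≡7, v≡5 (mod 8); ε(u)ε(v)=1·0, αω(v)=12·1, βω(u)=2·0; sum ≡ 0  ⇒  +1.
(a,b)_41: α=1, u≡38; β=0, v≡40 (mod 41); (38|41)=-1, (40|41)=+1; sign (−1)^0·-1^0·+1^1 = +1.
(a,b)_29: α=-2, u≡5; β=1, v≡12 (mod 29); (5|29)=+1, (12|29)=-1; sign (−1)^0·+1^1·-1^-2 = +1.
(a,b)_17: α=2, u≡10; β=1, v≡6 (mod 17); (10|17)=-1, (6|17)=-1; sign (−1)^0·-1^1·-1^2 = -1.
(a,b)_13: α=1, u≡2; β=0, v≡8 (mod 13); (2|13)=-1, (8|13)=-1; sign (−1)^0·-1^0·-1^1 = -1.
(a,b)_31: α=1, u≡23; β=0, v≡6 (mod 31); (23|31)=-1, (6|31)=-1; sign (−1)^0·-1^0·-1^1 = -1.
(a,b)_5: α=-1, u≡3; β=-2, v≡1 (mod 5); (3|5)=-1, (1|5)=+1; sign (−1)^0·-1^-2·+1^-1 = +1.
(a,b)_43: α=0, u≡19; β=1, v≡16 (mod 43); (19|43)=-1, (16|43)=+1; sign (−1)^0·-1^1·+1^0 = -1.
(a,b)_23: α=-2, u≡10; β=0, v≡18 (mod 23); (10|23)=-1, (18|23)=+1; sign (−1)^0·-1^0·+1^-2 = +1.
(a,b)_3: α=-2, u≡1; β=7, v≡2 (mod 3); (1|3)=+1, (2|3)=-1; sign (−1)^0·+1^7·-1^-2 = +1.
(a,b)_∞: sgn(82615)=+, sgn(-445179)=−, so +1.
(a,b)_7: α=2, u≡2; β=1, v≡3 (mod 7); (2|7)=+1, (3|7)=-1; sign (−1)^0·+1^1·-1^2 = +1.
|Ram(82615, -445179)| = 4, even; anisotropic at {13, 17, 31, 43}.

[13, 17, 31, 43]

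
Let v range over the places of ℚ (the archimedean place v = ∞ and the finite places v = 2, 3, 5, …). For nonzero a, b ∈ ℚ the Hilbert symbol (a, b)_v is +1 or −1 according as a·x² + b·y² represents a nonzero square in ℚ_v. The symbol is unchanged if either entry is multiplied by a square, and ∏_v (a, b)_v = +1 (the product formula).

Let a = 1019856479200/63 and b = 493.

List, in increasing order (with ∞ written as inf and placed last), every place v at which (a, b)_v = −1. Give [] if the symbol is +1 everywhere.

(a, b) ≡ (58786, 493) mod (ℚ^×)²; places V = {2, 3, 5, 7, 13, 17, 19, 29, ∞}.
(a,b)_19: α=3, u≡1; β=0, v≡18 (mod 19); (1|19)=+1, (18|19)=-1; sign (−1)^0·+1^0·-1^3 = -1.
(a,b)_3: α=-2, u≡1; β=0, v≡1 (mod 3); (1|3)=+1, (1|3)=+1; sign (−1)^0·+1^0·+1^-2 = +1.
(a,b)_5: α=2, u≡1; β=0, v≡3 (mod 5); (1|5)=+1, (3|5)=-1; sign (−1)^0·+1^0·-1^2 = +1.
(a,b)_13: α=1, u≡6; β=0, v≡12 (mod 13); (6|13)=-1, (12|13)=+1; sign (−1)^0·-1^0·+1^1 = +1.
(a,b)_∞: sgn(58786)=+, sgn(493)=+, so +1.
(a,b)_7: α=-1, u≡3; β=0, v≡3 (mod 7); (3|7)=-1, (3|7)=-1; sign (−1)^0·-1^0·-1^-1 = -1.
(a,b)_29: α=2, u≡19; β=1, v≡17 (mod 29); (19|29)=-1, (17|29)=-1; sign (−1)^0·-1^1·-1^2 = -1.
(a,b)_2: α=5, β=0; u≡1, v≡5 (mod 8); ε(u)ε(v)=0·0, αω(v)=5·1, βω(u)=0·0; sum ≡ 1  ⇒  -1.
(a,b)_17: α=1, u≡7; β=1, v≡12 (mod 17); (7|17)=-1, (12|17)=-1; sign (−1)^0·-1^1·-1^1 = +1.
(58786, 493 / ℚ) ramifies at {2, 7, 19, 29}: a division algebra.

[2, 7, 19, 29]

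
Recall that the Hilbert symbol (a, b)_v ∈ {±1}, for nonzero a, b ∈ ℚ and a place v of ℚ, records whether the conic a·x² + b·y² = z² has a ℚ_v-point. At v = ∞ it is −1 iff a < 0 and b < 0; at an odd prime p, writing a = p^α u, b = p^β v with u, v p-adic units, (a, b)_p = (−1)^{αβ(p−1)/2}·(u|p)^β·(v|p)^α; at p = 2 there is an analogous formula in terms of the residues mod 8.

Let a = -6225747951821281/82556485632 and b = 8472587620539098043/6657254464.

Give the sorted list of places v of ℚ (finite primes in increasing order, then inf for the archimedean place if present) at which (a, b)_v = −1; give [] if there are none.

Mod squares: a ≡ -3, b ≡ 323. Check v ∈ {∞, 2, 3, 7, 13, 17, 19, 23, 31, 43, 47}.
v=∞: -3 < 0 and 323 > 0  ⇒  (a,b)_∞ = +1.
v=23: a=23^2·(≡5), b=23^2·(≡13) mod 23; (5|23)=-1, (13|23)=+1; (−1)^{2·2·11}·(-1)^2·(+1)^2 = +1.
v=3: a=3^-9·(≡2), b=3^2·(≡2) mod 3; (2|3)=-1, (2|3)=-1; (−1)^{-9·2·1}·(-1)^2·(-1)^-9 = -1.
v=43: a=43^2·(≡9), b=43^2·(≡32) mod 43; (9|43)=+1, (32|43)=-1; (−1)^{2·2·21}·(+1)^2·(-1)^2 = +1.
v=13: a=13^2·(≡9), b=13^4·(≡2) mod 13; (9|13)=+1, (2|13)=-1; (−1)^{2·4·6}·(+1)^4·(-1)^2 = +1.
v=7: a=7^0·(≡1), b=7^-2·(≡1) mod 7; (1|7)=+1, (1|7)=+1; (−1)^{0·-2·3}·(+1)^-2·(+1)^0 = +1.
v=47: a=47^0·(≡30), b=47^-2·(≡35) mod 47; (30|47)=-1, (35|47)=-1; (−1)^{0·-2·23}·(-1)^-2·(-1)^0 = +1.
v=31: a=31^0·(≡8), b=31^-2·(≡12) mod 31; (8|31)=+1, (12|31)=-1; (−1)^{0·-2·15}·(+1)^-2·(-1)^0 = +1.
v=19: a=19^4·(≡9), b=19^3·(≡11) mod 19; (9|19)=+1, (11|19)=+1; (−1)^{4·3·9}·(+1)^3·(+1)^4 = +1.
v=17: a=17^2·(≡12), b=17^3·(≡8) mod 17; (12|17)=-1, (8|17)=+1; (−1)^{2·3·8}·(-1)^3·(+1)^2 = -1.
v=2: v_2(a)=-22, v_2(b)=-6; units ≡ 5, 3 (mod 8); ε·ε+αω+βω = 0·1+-22·1+-6·1 ≡ 0  ⇒  (a,b)_2 = +1.
Ram(-3, 323) = {3, 17}; no ℚ_3-point on the conic.

[3, 17]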